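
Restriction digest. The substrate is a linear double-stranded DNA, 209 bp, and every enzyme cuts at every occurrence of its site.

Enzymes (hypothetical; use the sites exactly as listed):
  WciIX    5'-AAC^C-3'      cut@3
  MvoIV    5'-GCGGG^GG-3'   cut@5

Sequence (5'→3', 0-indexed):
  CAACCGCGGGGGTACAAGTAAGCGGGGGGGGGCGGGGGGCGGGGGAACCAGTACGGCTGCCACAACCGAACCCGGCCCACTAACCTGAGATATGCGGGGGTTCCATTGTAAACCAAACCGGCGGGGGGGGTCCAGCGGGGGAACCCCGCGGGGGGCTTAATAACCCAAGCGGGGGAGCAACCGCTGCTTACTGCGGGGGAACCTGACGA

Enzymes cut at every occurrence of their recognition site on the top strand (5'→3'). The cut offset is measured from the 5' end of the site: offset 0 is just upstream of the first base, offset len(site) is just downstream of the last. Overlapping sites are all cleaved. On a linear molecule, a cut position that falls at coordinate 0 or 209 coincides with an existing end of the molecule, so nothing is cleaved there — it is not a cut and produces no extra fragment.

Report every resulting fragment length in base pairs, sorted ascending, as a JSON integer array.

Site scan:
  WciIX AACC/3: at [1, 45, 63, 68, 81, 110, 115, 141, 161, 178, 199] ⇒ [4, 48, 66, 71, 84, 113, 118, 144, 164, 181, 202]
  MvoIV GCGGGGG/5: at [5, 21, 31, 38, 93, 120, 134, 147, 168, 192] ⇒ [10, 26, 36, 43, 98, 125, 139, 152, 173, 197]

All cut coordinates (distinct, sorted): [4, 10, 26, 36, 43, 48, 66, 71, 84, 98, 113, 118, 125, 139, 144, 152, 164, 173, 181, 197, 202]

Fragment lengths:
  [0,4): 4 bp
  [4,10): 6 bp
  [10,26): 16 bp
  [26,36): 10 bp
  [36,43): 7 bp
  [43,48): 5 bp
  [48,66): 18 bp
  [66,71): 5 bp
  [71,84): 13 bp
  [84,98): 14 bp
  [98,113): 15 bp
  [113,118): 5 bp
  [118,125): 7 bp
  [125,139): 14 bp
  [139,144): 5 bp
  [144,152): 8 bp
  [152,164): 12 bp
  [164,173): 9 bp
  [173,181): 8 bp
  [181,197): 16 bp
  [197,202): 5 bp
  [202,209): 7 bp

[4,5,5,5,5,5,6,7,7,7,8,8,9,10,12,13,14,14,15,16,16,18]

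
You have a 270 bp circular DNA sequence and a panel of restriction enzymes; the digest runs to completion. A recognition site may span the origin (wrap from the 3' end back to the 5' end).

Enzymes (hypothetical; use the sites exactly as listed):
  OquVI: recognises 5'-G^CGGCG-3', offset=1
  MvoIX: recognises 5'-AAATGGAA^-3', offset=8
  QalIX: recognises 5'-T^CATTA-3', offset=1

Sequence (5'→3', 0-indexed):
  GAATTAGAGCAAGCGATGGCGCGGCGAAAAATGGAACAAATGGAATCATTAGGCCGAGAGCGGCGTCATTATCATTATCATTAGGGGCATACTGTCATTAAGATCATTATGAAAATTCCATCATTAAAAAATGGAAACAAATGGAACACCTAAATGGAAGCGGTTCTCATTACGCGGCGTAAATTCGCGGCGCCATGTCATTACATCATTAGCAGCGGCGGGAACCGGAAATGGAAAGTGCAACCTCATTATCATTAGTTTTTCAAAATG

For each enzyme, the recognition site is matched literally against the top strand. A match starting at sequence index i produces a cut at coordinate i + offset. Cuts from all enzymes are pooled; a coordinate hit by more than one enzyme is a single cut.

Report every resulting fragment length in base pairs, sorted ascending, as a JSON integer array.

Site scan:
  OquVI GCGGCG/1: at [20, 59, 173, 186, 214] ⇒ [21, 60, 174, 187, 215]
  MvoIX AAATGGAA/8: at [28, 37, 128, 138, 151, 228, 265] ⇒ [3, 36, 45, 136, 146, 159, 236]
  QalIX TCATTA/1: at [45, 65, 71, 77, 94, 103, 120, 166, 197, 205, 245, 251] ⇒ [46, 66, 72, 78, 95, 104, 121, 167, 198, 206, 246, 252]

All cut coordinates (distinct, sorted): [3, 21, 36, 45, 46, 60, 66, 72, 78, 95, 104, 121, 136, 146, 159, 167, 174, 187, 198, 206, 215, 236, 246, 252]

Fragments:
  3→21: 18 bp
  21→36: 15 bp
  36→45: 9 bp
  45→46: 1 bp
  46→60: 14 bp
  60→66: 6 bp
  66→72: 6 bp
  72→78: 6 bp
  78→95: 17 bp
  95→104: 9 bp
  104→121: 17 bp
  121→136: 15 bp
  136→146: 10 bp
  146→159: 13 bp
  159→167: 8 bp
  167→174: 7 bp
  174→187: 13 bp
  187→198: 11 bp
  198→206: 8 bp
  206→215: 9 bp
  215→236: 21 bp
  236→246: 10 bp
  246→252: 6 bp
  252→3 (wrap): 270-252+3 = 21 bp

[1,6,6,6,6,7,8,8,9,9,9,10,10,11,13,13,14,15,15,17,17,18,21,21]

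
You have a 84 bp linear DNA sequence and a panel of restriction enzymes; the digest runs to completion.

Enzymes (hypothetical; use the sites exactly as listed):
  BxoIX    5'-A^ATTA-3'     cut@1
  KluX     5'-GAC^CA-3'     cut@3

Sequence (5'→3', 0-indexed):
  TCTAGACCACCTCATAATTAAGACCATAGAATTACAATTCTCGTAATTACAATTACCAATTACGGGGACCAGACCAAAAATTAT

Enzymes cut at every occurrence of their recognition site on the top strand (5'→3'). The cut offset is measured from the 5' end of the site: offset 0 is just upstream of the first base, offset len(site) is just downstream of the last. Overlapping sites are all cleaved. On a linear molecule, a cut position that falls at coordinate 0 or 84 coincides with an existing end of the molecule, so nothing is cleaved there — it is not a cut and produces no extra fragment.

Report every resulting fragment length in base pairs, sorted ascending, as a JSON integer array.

[5,5,5,6,6,7,7,8,9,11,15]

Per-enzyme occurrences:
  BxoIX (AATTA, off=1): starts [15, 29, 44, 50, 57, 78] → cuts [16, 30, 45, 51, 58, 79]
  KluX (GACCA, off=3): starts [4, 21, 66, 71] → cuts [7, 24, 69, 74]

All cut coordinates (distinct, sorted): [7, 16, 24, 30, 45, 51, 58, 69, 74, 79]

Fragments:
  [0,7): 7 bp
  [7,16): 9 bp
  [16,24): 8 bp
  [24,30): 6 bp
  [30,45): 15 bp
  [45,51): 6 bp
  [51,58): 7 bp
  [58,69): 11 bp
  [69,74): 5 bp
  [74,79): 5 bp
  [79,84): 5 bp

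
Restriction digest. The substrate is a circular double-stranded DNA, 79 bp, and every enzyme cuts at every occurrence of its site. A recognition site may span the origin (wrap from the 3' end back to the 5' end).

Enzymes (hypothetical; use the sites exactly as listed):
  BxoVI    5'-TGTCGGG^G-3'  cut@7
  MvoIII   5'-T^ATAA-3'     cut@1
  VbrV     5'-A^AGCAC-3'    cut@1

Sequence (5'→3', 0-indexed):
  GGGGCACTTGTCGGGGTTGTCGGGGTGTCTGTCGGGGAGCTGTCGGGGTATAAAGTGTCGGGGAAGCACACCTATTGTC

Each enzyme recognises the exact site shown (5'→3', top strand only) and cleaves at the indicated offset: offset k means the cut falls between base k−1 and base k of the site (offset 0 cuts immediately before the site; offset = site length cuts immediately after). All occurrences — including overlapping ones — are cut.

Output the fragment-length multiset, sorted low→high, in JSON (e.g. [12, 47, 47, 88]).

Site scan:
  BxoVI (TGTCGGGG, off=7): starts [8, 17, 29, 40, 55, 75] → cuts [3, 15, 24, 36, 47, 62]
  MvoIII (TATAA, off=1): starts [48] → cuts [49]
  VbrV (AAGCAC, off=1): starts [63] → cuts [64]

Pooled cuts: [3, 15, 24, 36, 47, 49, 62, 64]

Fragment lengths:
  3→15: 12 bp
  15→24: 9 bp
  24→36: 12 bp
  36→47: 11 bp
  47→49: 2 bp
  49→62: 13 bp
  62→64: 2 bp
  64→3 (wrap): 79-64+3 = 18 bp

[2,2,9,11,12,12,13,18]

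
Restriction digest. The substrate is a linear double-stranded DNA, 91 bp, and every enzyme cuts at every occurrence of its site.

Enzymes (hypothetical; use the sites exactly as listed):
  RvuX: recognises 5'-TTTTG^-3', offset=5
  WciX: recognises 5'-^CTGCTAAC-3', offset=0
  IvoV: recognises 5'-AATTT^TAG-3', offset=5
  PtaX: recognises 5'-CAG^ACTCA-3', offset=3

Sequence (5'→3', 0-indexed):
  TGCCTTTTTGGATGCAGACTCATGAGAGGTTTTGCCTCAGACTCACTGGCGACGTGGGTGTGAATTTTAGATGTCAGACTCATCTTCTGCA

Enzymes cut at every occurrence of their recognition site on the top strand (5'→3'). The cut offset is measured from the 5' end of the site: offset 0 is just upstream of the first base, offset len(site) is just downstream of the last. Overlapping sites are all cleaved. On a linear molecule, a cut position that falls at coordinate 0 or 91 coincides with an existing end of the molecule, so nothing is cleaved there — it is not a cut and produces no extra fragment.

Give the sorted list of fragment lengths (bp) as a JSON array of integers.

Per-enzyme occurrences:
  RvuX (TTTTG, off=5): starts [5, 29] → cuts [10, 34]
  WciX (CTGCTAAC, off=0): no sites
  IvoV (AATTTTAG, off=5): starts [62] → cuts [67]
  PtaX (CAGACTCA, off=3): starts [14, 37, 74] → cuts [17, 40, 77]

Pooled cuts: [10, 17, 34, 40, 67, 77]

Fragment lengths:
  [0,10): 10 bp
  [10,17): 7 bp
  [17,34): 17 bp
  [34,40): 6 bp
  [40,67): 27 bp
  [67,77): 10 bp
  [77,91): 14 bp

[6,7,10,10,14,17,27]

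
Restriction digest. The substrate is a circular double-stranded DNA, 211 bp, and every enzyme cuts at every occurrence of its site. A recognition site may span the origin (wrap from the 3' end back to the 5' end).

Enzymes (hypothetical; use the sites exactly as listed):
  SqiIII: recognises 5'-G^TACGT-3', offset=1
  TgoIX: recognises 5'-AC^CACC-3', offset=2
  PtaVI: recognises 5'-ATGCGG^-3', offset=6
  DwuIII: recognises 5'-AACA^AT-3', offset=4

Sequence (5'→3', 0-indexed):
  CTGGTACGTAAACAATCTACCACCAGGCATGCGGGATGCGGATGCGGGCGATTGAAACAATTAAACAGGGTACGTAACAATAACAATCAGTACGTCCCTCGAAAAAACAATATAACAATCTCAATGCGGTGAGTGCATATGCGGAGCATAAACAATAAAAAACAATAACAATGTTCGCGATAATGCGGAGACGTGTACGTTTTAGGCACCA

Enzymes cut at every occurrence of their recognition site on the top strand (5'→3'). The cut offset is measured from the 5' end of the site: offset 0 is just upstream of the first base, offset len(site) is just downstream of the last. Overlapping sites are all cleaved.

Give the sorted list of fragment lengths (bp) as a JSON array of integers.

[5,6,6,6,6,7,7,8,9,10,10,10,11,12,12,14,15,18,19,20]

Scan for sites:
  SqiIII GTACGT/1: at [3, 69, 89, 194] ⇒ [4, 70, 90, 195]
  TgoIX ACCACC/2: at [18] ⇒ [20]
  PtaVI ATGCGG/6: at [28, 35, 41, 123, 138, 182] ⇒ [34, 41, 47, 129, 144, 188]
  DwuIII AACAAT/4: at [10, 55, 75, 81, 105, 113, 150, 160, 166] ⇒ [14, 59, 79, 85, 109, 117, 154, 164, 170]

Pooled cuts: [4, 14, 20, 34, 41, 47, 59, 70, 79, 85, 90, 109, 117, 129, 144, 154, 164, 170, 188, 195]

Fragments:
  4→14: 10 bp
  14→20: 6 bp
  20→34: 14 bp
  34→41: 7 bp
  41→47: 6 bp
  47→59: 12 bp
  59→70: 11 bp
  70→79: 9 bp
  79→85: 6 bp
  85→90: 5 bp
  90→109: 19 bp
  109→117: 8 bp
  117→129: 12 bp
  129→144: 15 bp
  144→154: 10 bp
  154→164: 10 bp
  164→170: 6 bp
  170→188: 18 bp
  188→195: 7 bp
  195→4 (wrap): 211-195+4 = 20 bp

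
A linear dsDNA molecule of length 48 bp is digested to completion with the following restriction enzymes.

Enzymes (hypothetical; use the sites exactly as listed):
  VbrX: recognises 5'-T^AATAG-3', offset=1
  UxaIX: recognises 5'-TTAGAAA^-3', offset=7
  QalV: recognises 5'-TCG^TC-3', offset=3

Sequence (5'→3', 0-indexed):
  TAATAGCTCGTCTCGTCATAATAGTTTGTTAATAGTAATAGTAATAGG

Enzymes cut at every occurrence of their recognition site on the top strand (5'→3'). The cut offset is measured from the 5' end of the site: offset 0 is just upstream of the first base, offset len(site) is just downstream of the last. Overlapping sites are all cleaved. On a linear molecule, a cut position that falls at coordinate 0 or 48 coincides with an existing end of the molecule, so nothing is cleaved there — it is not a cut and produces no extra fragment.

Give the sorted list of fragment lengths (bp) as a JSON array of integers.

[1,4,5,6,6,6,9,11]

Scan for sites:
  VbrX TAATAG/1: at [0, 18, 29, 35, 41] ⇒ [1, 19, 30, 36, 42]
  UxaIX (TTAGAAA, off=7): no sites
  QalV TCGTC/3: at [7, 12] ⇒ [10, 15]

Pooled cuts: [1, 10, 15, 19, 30, 36, 42]

Fragment lengths:
  [0,1): 1 bp
  [1,10): 9 bp
  [10,15): 5 bp
  [15,19): 4 bp
  [19,30): 11 bp
  [30,36): 6 bp
  [36,42): 6 bp
  [42,48): 6 bp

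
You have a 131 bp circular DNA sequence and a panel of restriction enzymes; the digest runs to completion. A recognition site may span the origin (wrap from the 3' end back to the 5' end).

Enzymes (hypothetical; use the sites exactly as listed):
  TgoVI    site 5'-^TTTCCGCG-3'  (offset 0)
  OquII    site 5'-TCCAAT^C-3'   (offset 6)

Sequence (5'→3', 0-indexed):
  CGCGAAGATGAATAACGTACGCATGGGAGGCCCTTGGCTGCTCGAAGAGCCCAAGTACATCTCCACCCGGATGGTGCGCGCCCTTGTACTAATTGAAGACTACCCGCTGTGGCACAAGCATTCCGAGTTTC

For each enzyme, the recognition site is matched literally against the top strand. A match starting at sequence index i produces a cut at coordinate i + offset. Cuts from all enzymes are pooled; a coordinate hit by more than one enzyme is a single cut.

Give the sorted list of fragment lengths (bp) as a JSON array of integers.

[131]

Site scan:
  TgoVI (TTTCCGCG, off=0): starts [127] → cuts [127]
  OquII (TCCAATC, off=6): no sites

Pooled cuts: [127]

Fragment lengths:
  127→127 (wrap): 131-127+127 = 131 bp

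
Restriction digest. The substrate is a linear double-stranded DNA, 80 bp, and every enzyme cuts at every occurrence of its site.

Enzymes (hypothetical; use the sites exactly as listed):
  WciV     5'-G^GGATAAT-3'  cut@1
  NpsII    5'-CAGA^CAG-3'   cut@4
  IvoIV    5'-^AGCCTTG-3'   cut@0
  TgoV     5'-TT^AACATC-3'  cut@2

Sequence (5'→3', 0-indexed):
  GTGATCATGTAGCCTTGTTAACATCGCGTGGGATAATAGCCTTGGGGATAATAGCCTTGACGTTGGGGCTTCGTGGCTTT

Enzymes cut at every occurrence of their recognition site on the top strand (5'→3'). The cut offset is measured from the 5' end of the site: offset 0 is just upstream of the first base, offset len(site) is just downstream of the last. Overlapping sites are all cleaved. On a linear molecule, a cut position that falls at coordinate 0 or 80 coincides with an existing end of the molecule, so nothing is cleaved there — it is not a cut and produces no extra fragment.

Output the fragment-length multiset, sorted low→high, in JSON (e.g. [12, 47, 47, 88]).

Per-enzyme occurrences:
  WciV (GGGATAAT, off=1): starts [29, 44] → cuts [30, 45]
  NpsII (CAGACAG, off=4): no sites
  IvoIV (AGCCTTG, off=0): starts [10, 37, 52] → cuts [10, 37, 52]
  TgoV (TTAACATC, off=2): starts [17] → cuts [19]

All cut coordinates (distinct, sorted): [10, 19, 30, 37, 45, 52]

Fragment lengths:
  [0,10): 10 bp
  [10,19): 9 bp
  [19,30): 11 bp
  [30,37): 7 bp
  [37,45): 8 bp
  [45,52): 7 bp
  [52,80): 28 bp

[7,7,8,9,10,11,28]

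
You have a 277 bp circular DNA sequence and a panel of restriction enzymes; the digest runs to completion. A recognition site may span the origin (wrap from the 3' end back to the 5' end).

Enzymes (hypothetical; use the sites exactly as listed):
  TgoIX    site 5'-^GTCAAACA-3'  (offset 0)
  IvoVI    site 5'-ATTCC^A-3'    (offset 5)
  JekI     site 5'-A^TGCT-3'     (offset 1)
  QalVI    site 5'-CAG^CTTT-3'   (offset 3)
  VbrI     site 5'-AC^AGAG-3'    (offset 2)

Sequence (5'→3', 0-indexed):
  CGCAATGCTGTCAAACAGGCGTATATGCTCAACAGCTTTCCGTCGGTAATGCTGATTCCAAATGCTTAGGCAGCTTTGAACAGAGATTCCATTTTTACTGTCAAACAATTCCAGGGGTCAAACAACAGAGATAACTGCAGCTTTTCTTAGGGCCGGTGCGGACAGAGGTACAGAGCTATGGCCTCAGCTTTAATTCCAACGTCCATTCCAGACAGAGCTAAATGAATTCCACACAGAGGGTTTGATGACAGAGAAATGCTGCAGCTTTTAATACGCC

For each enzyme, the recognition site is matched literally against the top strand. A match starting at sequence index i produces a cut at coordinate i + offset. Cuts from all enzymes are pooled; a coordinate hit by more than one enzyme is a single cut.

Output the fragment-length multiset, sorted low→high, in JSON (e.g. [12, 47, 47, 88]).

[3,4,4,4,4,7,8,8,8,9,9,10,10,10,10,11,12,13,14,14,15,16,16,17,18,23]

Site scan:
  TgoIX (GTCAAACA, off=0): starts [9, 99, 116] → cuts [9, 99, 116]
  IvoVI (ATTCCA, off=5): starts [54, 85, 107, 192, 204, 225] → cuts [59, 90, 112, 197, 209, 230]
  JekI (ATGCT, off=1): starts [4, 24, 48, 61, 255] → cuts [5, 25, 49, 62, 256]
  QalVI (CAGCTTT, off=3): starts [32, 70, 137, 184, 261] → cuts [35, 73, 140, 187, 264]
  VbrI (ACAGAG, off=2): starts [79, 124, 161, 169, 211, 232, 247] → cuts [81, 126, 163, 171, 213, 234, 249]

Pooled cuts: [5, 9, 25, 35, 49, 59, 62, 73, 81, 90, 99, 112, 116, 126, 140, 163, 171, 187, 197, 209, 213, 230, 234, 249, 256, 264]

Fragments:
  5→9: 4 bp
  9→25: 16 bp
  25→35: 10 bp
  35→49: 14 bp
  49→59: 10 bp
  59→62: 3 bp
  62→73: 11 bp
  73→81: 8 bp
  81→90: 9 bp
  90→99: 9 bp
  99→112: 13 bp
  112→116: 4 bp
  116→126: 10 bp
  126→140: 14 bp
  140→163: 23 bp
  163→171: 8 bp
  171→187: 16 bp
  187→197: 10 bp
  197→209: 12 bp
  209→213: 4 bp
  213→230: 17 bp
  230→234: 4 bp
  234→249: 15 bp
  249→256: 7 bp
  256→264: 8 bp
  264→5 (wrap): 277-264+5 = 18 bp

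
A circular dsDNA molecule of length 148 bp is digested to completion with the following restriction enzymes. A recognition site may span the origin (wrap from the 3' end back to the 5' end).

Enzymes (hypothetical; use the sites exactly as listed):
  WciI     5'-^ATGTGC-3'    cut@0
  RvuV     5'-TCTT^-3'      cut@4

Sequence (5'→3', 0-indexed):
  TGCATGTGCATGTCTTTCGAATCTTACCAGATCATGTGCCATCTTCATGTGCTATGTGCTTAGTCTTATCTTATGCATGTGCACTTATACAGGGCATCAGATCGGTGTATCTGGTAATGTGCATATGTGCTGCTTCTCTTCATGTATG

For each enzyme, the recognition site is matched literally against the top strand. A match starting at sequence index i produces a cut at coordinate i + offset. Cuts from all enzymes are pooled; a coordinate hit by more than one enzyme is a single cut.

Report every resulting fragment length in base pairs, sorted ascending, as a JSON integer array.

Per-enzyme occurrences:
  WciI (ATGTGC, off=0): starts [3, 33, 46, 53, 76, 116, 124, 145] → cuts [3, 33, 46, 53, 76, 116, 124, 145]
  RvuV (TCTT, off=4): starts [12, 21, 41, 63, 68, 136] → cuts [16, 25, 45, 67, 72, 140]

Pooled cuts: [3, 16, 25, 33, 45, 46, 53, 67, 72, 76, 116, 124, 140, 145]

Fragments:
  3→16: 13 bp
  16→25: 9 bp
  25→33: 8 bp
  33→45: 12 bp
  45→46: 1 bp
  46→53: 7 bp
  53→67: 14 bp
  67→72: 5 bp
  72→76: 4 bp
  76→116: 40 bp
  116→124: 8 bp
  124→140: 16 bp
  140→145: 5 bp
  145→3 (wrap): 148-145+3 = 6 bp

[1,4,5,5,6,7,8,8,9,12,13,14,16,40]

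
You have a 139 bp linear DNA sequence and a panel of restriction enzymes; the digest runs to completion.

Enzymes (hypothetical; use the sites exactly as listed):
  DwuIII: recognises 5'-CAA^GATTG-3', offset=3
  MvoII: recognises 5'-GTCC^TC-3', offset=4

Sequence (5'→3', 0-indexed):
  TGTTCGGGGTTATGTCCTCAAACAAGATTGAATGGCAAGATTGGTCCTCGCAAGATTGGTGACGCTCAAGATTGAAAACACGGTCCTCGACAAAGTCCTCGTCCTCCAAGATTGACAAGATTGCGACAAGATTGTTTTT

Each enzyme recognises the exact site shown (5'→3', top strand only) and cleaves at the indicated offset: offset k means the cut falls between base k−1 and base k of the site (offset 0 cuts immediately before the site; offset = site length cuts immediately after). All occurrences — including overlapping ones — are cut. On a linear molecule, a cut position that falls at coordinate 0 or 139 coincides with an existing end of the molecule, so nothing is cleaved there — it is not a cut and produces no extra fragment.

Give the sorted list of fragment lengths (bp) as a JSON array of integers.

Scan for sites:
  DwuIII (CAAGATTG, off=3): starts [22, 35, 50, 66, 106, 115, 126] → cuts [25, 38, 53, 69, 109, 118, 129]
  MvoII (GTCCTC, off=4): starts [13, 43, 82, 94, 100] → cuts [17, 47, 86, 98, 104]

Pooled cuts: [17, 25, 38, 47, 53, 69, 86, 98, 104, 109, 118, 129]

Fragment lengths:
  [0,17): 17 bp
  [17,25): 8 bp
  [25,38): 13 bp
  [38,47): 9 bp
  [47,53): 6 bp
  [53,69): 16 bp
  [69,86): 17 bp
  [86,98): 12 bp
  [98,104): 6 bp
  [104,109): 5 bp
  [109,118): 9 bp
  [118,129): 11 bp
  [129,139): 10 bp

[5,6,6,8,9,9,10,11,12,13,16,17,17]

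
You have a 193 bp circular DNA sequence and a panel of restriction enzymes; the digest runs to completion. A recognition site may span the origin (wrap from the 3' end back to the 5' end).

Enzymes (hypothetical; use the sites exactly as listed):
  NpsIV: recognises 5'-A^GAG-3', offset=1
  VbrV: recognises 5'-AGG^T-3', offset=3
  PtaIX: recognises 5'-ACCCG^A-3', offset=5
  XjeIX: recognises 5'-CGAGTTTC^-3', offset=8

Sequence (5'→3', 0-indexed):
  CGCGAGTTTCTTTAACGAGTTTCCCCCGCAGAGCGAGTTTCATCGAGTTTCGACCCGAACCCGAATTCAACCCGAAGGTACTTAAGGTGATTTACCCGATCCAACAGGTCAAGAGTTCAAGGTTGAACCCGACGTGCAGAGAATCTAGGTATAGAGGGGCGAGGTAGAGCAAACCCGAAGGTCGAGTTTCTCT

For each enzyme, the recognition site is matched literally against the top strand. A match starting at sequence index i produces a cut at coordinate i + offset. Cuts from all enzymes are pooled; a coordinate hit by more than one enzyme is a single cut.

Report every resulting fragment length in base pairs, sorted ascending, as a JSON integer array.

[2,4,4,4,4,6,6,7,7,9,9,9,10,10,10,11,11,11,11,11,11,13,13]

Scan for sites:
  NpsIV AGAG/1: at [29, 111, 137, 152, 165] ⇒ [30, 112, 138, 153, 166]
  VbrV AGGT/3: at [75, 84, 105, 119, 146, 161, 178] ⇒ [78, 87, 108, 122, 149, 164, 181]
  PtaIX ACCCGA/5: at [52, 58, 69, 93, 126, 172] ⇒ [57, 63, 74, 98, 131, 177]
  XjeIX CGAGTTTC/8: at [2, 15, 33, 43, 182] ⇒ [10, 23, 41, 51, 190]

Pooled cuts: [10, 23, 30, 41, 51, 57, 63, 74, 78, 87, 98, 108, 112, 122, 131, 138, 149, 153, 164, 166, 177, 181, 190]

Fragment lengths:
  10→23: 13 bp
  23→30: 7 bp
  30→41: 11 bp
  41→51: 10 bp
  51→57: 6 bp
  57→63: 6 bp
  63→74: 11 bp
  74→78: 4 bp
  78→87: 9 bp
  87→98: 11 bp
  98→108: 10 bp
  108→112: 4 bp
  112→122: 10 bp
  122→131: 9 bp
  131→138: 7 bp
  138→149: 11 bp
  149→153: 4 bp
  153→164: 11 bp
  164→166: 2 bp
  166→177: 11 bp
  177→181: 4 bp
  181→190: 9 bp
  190→10 (wrap): 193-190+10 = 13 bp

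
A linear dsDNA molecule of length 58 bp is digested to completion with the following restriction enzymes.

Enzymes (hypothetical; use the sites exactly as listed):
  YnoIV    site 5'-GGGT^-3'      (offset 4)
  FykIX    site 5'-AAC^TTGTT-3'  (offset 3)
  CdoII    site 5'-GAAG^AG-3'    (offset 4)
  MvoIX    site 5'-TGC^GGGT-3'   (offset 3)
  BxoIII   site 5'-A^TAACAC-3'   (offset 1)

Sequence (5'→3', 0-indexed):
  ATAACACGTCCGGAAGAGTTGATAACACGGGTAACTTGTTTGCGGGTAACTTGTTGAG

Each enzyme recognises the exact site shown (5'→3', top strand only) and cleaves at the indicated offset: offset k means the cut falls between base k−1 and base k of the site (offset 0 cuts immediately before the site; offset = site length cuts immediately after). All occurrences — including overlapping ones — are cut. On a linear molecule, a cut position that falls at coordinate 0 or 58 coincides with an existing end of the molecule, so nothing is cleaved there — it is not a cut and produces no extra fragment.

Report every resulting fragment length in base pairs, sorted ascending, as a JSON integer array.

Site scan:
  YnoIV (GGGT, off=4): starts [28, 43] → cuts [32, 47]
  FykIX (AACTTGTT, off=3): starts [32, 47] → cuts [35, 50]
  CdoII (GAAGAG, off=4): starts [12] → cuts [16]
  MvoIX (TGCGGGT, off=3): starts [40] → cuts [43]
  BxoIII (ATAACAC, off=1): starts [0, 21] → cuts [1, 22]

Pooled cuts: [1, 16, 22, 32, 35, 43, 47, 50]

Fragment lengths:
  [0,1): 1 bp
  [1,16): 15 bp
  [16,22): 6 bp
  [22,32): 10 bp
  [32,35): 3 bp
  [35,43): 8 bp
  [43,47): 4 bp
  [47,50): 3 bp
  [50,58): 8 bp

[1,3,3,4,6,8,8,10,15]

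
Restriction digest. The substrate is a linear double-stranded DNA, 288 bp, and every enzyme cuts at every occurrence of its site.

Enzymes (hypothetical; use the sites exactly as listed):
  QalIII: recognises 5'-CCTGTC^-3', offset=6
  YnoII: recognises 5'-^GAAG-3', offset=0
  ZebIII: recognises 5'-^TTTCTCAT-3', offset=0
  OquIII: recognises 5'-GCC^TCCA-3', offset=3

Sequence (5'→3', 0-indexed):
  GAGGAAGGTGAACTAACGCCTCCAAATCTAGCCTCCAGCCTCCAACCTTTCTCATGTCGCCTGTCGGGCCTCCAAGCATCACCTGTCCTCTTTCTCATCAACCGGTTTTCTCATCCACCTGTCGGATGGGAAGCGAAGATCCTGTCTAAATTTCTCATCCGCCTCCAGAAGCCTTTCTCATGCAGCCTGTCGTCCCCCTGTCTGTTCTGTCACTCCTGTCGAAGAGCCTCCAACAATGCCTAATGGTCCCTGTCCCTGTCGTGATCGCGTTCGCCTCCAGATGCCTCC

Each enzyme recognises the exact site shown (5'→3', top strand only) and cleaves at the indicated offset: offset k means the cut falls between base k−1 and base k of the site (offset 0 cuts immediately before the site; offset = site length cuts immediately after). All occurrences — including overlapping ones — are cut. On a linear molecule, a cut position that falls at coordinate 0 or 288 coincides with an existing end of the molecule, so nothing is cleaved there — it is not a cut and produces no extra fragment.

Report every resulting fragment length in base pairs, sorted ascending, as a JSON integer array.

Per-enzyme occurrences:
  QalIII CCTGTC/6: at [59, 81, 117, 140, 185, 196, 214, 248, 254] ⇒ [65, 87, 123, 146, 191, 202, 220, 254, 260]
  YnoII GAAG/0: at [3, 129, 134, 167, 220] ⇒ [3, 129, 134, 167, 220]
  ZebIII TTTCTCAT/0: at [47, 90, 106, 150, 173] ⇒ [47, 90, 106, 150, 173]
  OquIII GCCTCCA/3: at [17, 30, 37, 67, 160, 225, 272] ⇒ [20, 33, 40, 70, 163, 228, 275]

All cut coordinates (distinct, sorted): [3, 20, 33, 40, 47, 65, 70, 87, 90, 106, 123, 129, 134, 146, 150, 163, 167, 173, 191, 202, 220, 228, 254, 260, 275]

Fragments:
  [0,3): 3 bp
  [3,20): 17 bp
  [20,33): 13 bp
  [33,40): 7 bp
  [40,47): 7 bp
  [47,65): 18 bp
  [65,70): 5 bp
  [70,87): 17 bp
  [87,90): 3 bp
  [90,106): 16 bp
  [106,123): 17 bp
  [123,129): 6 bp
  [129,134): 5 bp
  [134,146): 12 bp
  [146,150): 4 bp
  [150,163): 13 bp
  [163,167): 4 bp
  [167,173): 6 bp
  [173,191): 18 bp
  [191,202): 11 bp
  [202,220): 18 bp
  [220,228): 8 bp
  [228,254): 26 bp
  [254,260): 6 bp
  [260,275): 15 bp
  [275,288): 13 bp

[3,3,4,4,5,5,6,6,6,7,7,8,11,12,13,13,13,15,16,17,17,17,18,18,18,26]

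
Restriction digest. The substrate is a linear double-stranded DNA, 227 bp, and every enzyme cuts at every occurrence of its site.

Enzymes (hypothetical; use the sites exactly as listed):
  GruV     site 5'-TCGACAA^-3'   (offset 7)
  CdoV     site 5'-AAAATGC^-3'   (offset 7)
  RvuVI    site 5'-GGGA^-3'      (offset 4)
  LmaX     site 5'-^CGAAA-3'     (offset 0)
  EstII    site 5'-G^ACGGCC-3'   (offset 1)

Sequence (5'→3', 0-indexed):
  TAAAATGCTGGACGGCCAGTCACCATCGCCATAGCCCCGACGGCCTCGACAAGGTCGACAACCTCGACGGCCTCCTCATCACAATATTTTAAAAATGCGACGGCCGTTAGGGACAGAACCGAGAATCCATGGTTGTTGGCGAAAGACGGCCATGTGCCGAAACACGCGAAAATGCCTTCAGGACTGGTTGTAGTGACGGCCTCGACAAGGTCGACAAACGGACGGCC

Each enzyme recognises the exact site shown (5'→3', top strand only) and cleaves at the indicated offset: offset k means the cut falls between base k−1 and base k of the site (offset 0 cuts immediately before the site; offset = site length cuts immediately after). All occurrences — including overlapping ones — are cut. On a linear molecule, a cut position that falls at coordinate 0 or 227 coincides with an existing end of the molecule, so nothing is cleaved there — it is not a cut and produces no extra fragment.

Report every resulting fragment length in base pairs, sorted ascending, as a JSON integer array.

Scan for sites:
  GruV (TCGACAA, off=7): starts [45, 54, 201, 210] → cuts [52, 61, 208, 217]
  CdoV (AAAATGC, off=7): starts [1, 91, 168] → cuts [8, 98, 175]
  RvuVI (GGGA, off=4): starts [109] → cuts [113]
  LmaX (CGAAA, off=0): starts [139, 157, 166] → cuts [139, 157, 166]
  EstII (GACGGCC, off=1): starts [10, 38, 65, 98, 144, 194, 220] → cuts [11, 39, 66, 99, 145, 195, 221]

Pooled cuts: [8, 11, 39, 52, 61, 66, 98, 99, 113, 139, 145, 157, 166, 175, 195, 208, 217, 221]

Fragments:
  [0,8): 8 bp
  [8,11): 3 bp
  [11,39): 28 bp
  [39,52): 13 bp
  [52,61): 9 bp
  [61,66): 5 bp
  [66,98): 32 bp
  [98,99): 1 bp
  [99,113): 14 bp
  [113,139): 26 bp
  [139,145): 6 bp
  [145,157): 12 bp
  [157,166): 9 bp
  [166,175): 9 bp
  [175,195): 20 bp
  [195,208): 13 bp
  [208,217): 9 bp
  [217,221): 4 bp
  [221,227): 6 bp

[1,3,4,5,6,6,8,9,9,9,9,12,13,13,14,20,26,28,32]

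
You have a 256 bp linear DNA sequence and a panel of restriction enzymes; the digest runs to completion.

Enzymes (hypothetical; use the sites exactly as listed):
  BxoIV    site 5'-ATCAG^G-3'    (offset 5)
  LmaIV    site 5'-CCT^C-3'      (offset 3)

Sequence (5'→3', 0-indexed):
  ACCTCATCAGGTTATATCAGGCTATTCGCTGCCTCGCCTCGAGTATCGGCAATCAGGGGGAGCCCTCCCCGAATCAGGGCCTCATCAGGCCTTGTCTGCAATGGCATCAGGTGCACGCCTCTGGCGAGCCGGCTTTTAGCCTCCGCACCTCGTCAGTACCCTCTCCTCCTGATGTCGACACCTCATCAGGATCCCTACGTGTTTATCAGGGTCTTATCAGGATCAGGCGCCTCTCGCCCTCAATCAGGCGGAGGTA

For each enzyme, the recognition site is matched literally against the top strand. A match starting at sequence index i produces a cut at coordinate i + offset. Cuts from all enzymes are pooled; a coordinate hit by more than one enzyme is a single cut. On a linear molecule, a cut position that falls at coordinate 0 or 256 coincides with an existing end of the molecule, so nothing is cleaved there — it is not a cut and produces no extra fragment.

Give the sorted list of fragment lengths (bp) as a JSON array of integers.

Site scan:
  BxoIV ATCAGG/5: at [5, 15, 51, 72, 83, 105, 184, 204, 215, 221, 242] ⇒ [10, 20, 56, 77, 88, 110, 189, 209, 220, 226, 247]
  LmaIV CCTC/3: at [1, 31, 36, 63, 79, 117, 139, 147, 159, 164, 180, 229, 237] ⇒ [4, 34, 39, 66, 82, 120, 142, 150, 162, 167, 183, 232, 240]

Pooled cuts: [4, 10, 20, 34, 39, 56, 66, 77, 82, 88, 110, 120, 142, 150, 162, 167, 183, 189, 209, 220, 226, 232, 240, 247]

Fragment lengths:
  [0,4): 4 bp
  [4,10): 6 bp
  [10,20): 10 bp
  [20,34): 14 bp
  [34,39): 5 bp
  [39,56): 17 bp
  [56,66): 10 bp
  [66,77): 11 bp
  [77,82): 5 bp
  [82,88): 6 bp
  [88,110): 22 bp
  [110,120): 10 bp
  [120,142): 22 bp
  [142,150): 8 bp
  [150,162): 12 bp
  [162,167): 5 bp
  [167,183): 16 bp
  [183,189): 6 bp
  [189,209): 20 bp
  [209,220): 11 bp
  [220,226): 6 bp
  [226,232): 6 bp
  [232,240): 8 bp
  [240,247): 7 bp
  [247,256): 9 bp

[4,5,5,5,6,6,6,6,6,7,8,8,9,10,10,10,11,11,12,14,16,17,20,22,22]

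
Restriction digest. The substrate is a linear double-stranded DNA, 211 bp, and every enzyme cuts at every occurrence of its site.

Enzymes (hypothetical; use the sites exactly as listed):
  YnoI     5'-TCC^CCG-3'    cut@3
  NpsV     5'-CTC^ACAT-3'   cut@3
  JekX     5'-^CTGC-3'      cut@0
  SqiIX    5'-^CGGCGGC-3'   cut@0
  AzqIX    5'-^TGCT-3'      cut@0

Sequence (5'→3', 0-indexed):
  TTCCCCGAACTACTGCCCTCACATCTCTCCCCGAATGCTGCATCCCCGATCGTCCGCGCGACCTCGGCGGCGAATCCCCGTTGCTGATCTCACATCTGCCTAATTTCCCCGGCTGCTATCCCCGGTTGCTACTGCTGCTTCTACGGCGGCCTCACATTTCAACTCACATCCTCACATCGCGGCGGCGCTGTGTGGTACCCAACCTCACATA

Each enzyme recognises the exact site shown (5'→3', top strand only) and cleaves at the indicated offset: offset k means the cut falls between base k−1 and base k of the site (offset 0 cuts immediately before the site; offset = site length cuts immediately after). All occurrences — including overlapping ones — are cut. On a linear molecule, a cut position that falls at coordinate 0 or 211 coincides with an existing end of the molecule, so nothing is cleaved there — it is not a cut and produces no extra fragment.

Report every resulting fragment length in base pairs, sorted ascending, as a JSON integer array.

Site scan:
  YnoI TCCCCG/3: at [1, 27, 42, 74, 105, 118] ⇒ [4, 30, 45, 77, 108, 121]
  NpsV CTCACAT/3: at [17, 88, 150, 162, 170, 203] ⇒ [20, 91, 153, 165, 173, 206]
  JekX CTGC/0: at [12, 37, 95, 112, 131, 134] ⇒ [12, 37, 95, 112, 131, 134]
  SqiIX CGGCGGC/0: at [64, 143, 179] ⇒ [64, 143, 179]
  AzqIX TGCT/0: at [35, 81, 113, 126, 132, 135] ⇒ [35, 81, 113, 126, 132, 135]

All cut coordinates (distinct, sorted): [4, 12, 20, 30, 35, 37, 45, 64, 77, 81, 91, 95, 108, 112, 113, 121, 126, 131, 132, 134, 135, 143, 153, 165, 173, 179, 206]

Fragment lengths:
  [0,4): 4 bp
  [4,12): 8 bp
  [12,20): 8 bp
  [20,30): 10 bp
  [30,35): 5 bp
  [35,37): 2 bp
  [37,45): 8 bp
  [45,64): 19 bp
  [64,77): 13 bp
  [77,81): 4 bp
  [81,91): 10 bp
  [91,95): 4 bp
  [95,108): 13 bp
  [108,112): 4 bp
  [112,113): 1 bp
  [113,121): 8 bp
  [121,126): 5 bp
  [126,131): 5 bp
  [131,132): 1 bp
  [132,134): 2 bp
  [134,135): 1 bp
  [135,143): 8 bp
  [143,153): 10 bp
  [153,165): 12 bp
  [165,173): 8 bp
  [173,179): 6 bp
  [179,206): 27 bp
  [206,211): 5 bp

[1,1,1,2,2,4,4,4,4,5,5,5,5,6,8,8,8,8,8,8,10,10,10,12,13,13,19,27]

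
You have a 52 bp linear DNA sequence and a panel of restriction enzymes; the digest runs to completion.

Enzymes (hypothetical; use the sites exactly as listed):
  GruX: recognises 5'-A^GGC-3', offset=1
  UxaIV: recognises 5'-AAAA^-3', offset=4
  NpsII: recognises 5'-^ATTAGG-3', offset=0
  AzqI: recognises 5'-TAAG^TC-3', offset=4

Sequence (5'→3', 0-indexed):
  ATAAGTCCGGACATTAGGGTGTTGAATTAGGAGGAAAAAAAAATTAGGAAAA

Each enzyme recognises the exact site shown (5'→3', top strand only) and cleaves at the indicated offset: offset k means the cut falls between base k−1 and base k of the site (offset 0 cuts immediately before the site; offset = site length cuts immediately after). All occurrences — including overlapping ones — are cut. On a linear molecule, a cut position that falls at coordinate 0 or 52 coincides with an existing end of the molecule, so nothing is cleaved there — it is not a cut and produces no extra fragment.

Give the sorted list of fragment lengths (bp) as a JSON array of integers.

Scan for sites:
  GruX (AGGC, off=1): no sites
  UxaIV AAAA/4: at [34, 35, 36, 37, 38, 39, 48] ⇒ [38, 39, 40, 41, 42, 43] (position 52 is a terminus of the linear molecule — no cut)
  NpsII ATTAGG/0: at [12, 25, 42] ⇒ [12, 25, 42]
  AzqI TAAGTC/4: at [1] ⇒ [5]

All cut coordinates (distinct, sorted): [5, 12, 25, 38, 39, 40, 41, 42, 43]

Fragments:
  [0,5): 5 bp
  [5,12): 7 bp
  [12,25): 13 bp
  [25,38): 13 bp
  [38,39): 1 bp
  [39,40): 1 bp
  [40,41): 1 bp
  [41,42): 1 bp
  [42,43): 1 bp
  [43,52): 9 bp

[1,1,1,1,1,5,7,9,13,13]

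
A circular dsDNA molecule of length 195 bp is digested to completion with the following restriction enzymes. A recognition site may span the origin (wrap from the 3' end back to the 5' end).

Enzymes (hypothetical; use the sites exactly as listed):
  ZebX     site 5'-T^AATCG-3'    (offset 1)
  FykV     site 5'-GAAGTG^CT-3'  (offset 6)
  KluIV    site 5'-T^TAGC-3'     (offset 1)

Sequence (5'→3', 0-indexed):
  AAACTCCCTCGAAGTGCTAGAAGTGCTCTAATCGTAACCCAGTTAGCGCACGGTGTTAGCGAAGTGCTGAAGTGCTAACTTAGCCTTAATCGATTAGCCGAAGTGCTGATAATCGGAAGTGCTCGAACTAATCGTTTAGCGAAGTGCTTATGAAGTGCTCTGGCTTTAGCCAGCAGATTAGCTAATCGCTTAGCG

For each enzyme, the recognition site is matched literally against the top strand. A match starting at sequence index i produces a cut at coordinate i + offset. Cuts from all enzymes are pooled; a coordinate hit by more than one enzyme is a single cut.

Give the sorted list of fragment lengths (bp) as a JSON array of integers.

[4,5,5,6,7,7,7,7,8,8,9,9,10,10,11,11,11,12,13,14,21]

Site scan:
  ZebX TAATCG/1: at [28, 86, 109, 128, 182] ⇒ [29, 87, 110, 129, 183]
  FykV GAAGTGCT/6: at [10, 19, 60, 68, 99, 115, 140, 151] ⇒ [16, 25, 66, 74, 105, 121, 146, 157]
  KluIV TTAGC/1: at [42, 55, 79, 93, 135, 165, 177, 189] ⇒ [43, 56, 80, 94, 136, 166, 178, 190]

Pooled cuts: [16, 25, 29, 43, 56, 66, 74, 80, 87, 94, 105, 110, 121, 129, 136, 146, 157, 166, 178, 183, 190]

Fragment lengths:
  16→25: 9 bp
  25→29: 4 bp
  29→43: 14 bp
  43→56: 13 bp
  56→66: 10 bp
  66→74: 8 bp
  74→80: 6 bp
  80→87: 7 bp
  87→94: 7 bp
  94→105: 11 bp
  105→110: 5 bp
  110→121: 11 bp
  121→129: 8 bp
  129→136: 7 bp
  136→146: 10 bp
  146→157: 11 bp
  157→166: 9 bp
  166→178: 12 bp
  178→183: 5 bp
  183→190: 7 bp
  190→16 (wrap): 195-190+16 = 21 bp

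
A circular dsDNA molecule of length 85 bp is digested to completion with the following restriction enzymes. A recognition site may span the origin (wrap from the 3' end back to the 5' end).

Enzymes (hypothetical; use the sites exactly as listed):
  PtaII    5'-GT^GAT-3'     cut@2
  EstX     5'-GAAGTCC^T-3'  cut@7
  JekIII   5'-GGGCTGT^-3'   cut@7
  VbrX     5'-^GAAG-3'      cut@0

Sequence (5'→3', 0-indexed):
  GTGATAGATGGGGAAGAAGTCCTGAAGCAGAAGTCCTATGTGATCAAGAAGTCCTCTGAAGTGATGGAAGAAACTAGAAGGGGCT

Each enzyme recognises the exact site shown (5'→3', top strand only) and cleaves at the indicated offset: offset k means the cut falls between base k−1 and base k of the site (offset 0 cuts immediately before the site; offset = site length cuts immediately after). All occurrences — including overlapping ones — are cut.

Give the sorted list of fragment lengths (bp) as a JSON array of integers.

Per-enzyme occurrences:
  PtaII (GTGAT, off=2): starts [0, 39, 60] → cuts [2, 41, 62]
  EstX (GAAGTCCT, off=7): starts [15, 29, 47] → cuts [22, 36, 54]
  JekIII (GGGCTGT, off=7): starts [80] → cuts [2]
  VbrX (GAAG, off=0): starts [12, 15, 23, 29, 47, 57, 66, 76] → cuts [12, 15, 23, 29, 47, 57, 66, 76]

All cut coordinates (distinct, sorted): [2, 12, 15, 22, 23, 29, 36, 41, 47, 54, 57, 62, 66, 76]

Fragments:
  2→12: 10 bp
  12→15: 3 bp
  15→22: 7 bp
  22→23: 1 bp
  23→29: 6 bp
  29→36: 7 bp
  36→41: 5 bp
  41→47: 6 bp
  47→54: 7 bp
  54→57: 3 bp
  57→62: 5 bp
  62→66: 4 bp
  66→76: 10 bp
  76→2 (wrap): 85-76+2 = 11 bp

[1,3,3,4,5,5,6,6,7,7,7,10,10,11]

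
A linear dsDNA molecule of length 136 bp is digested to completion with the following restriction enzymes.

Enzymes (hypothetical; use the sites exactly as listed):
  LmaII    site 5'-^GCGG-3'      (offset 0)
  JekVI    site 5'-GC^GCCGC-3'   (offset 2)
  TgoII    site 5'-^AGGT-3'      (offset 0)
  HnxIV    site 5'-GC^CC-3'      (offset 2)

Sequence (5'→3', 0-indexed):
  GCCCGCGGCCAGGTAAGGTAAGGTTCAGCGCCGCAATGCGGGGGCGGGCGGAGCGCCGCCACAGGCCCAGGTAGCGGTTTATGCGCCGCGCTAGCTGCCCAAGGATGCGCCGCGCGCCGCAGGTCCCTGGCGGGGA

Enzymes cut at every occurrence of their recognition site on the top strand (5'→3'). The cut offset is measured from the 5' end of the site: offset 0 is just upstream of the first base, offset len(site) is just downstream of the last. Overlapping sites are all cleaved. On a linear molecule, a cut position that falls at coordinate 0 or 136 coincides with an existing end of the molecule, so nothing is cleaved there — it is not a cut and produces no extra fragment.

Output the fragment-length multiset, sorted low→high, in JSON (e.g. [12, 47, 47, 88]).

Per-enzyme occurrences:
  LmaII (GCGG, off=0): starts [4, 37, 43, 47, 73, 129] → cuts [4, 37, 43, 47, 73, 129]
  JekVI (GCGCCGC, off=2): starts [27, 52, 82, 106, 113] → cuts [29, 54, 84, 108, 115]
  TgoII (AGGT, off=0): starts [10, 15, 20, 68, 120] → cuts [10, 15, 20, 68, 120]
  HnxIV (GCCC, off=2): starts [0, 64, 96] → cuts [2, 66, 98]

All cut coordinates (distinct, sorted): [2, 4, 10, 15, 20, 29, 37, 43, 47, 54, 66, 68, 73, 84, 98, 108, 115, 120, 129]

Fragment lengths:
  [0,2): 2 bp
  [2,4): 2 bp
  [4,10): 6 bp
  [10,15): 5 bp
  [15,20): 5 bp
  [20,29): 9 bp
  [29,37): 8 bp
  [37,43): 6 bp
  [43,47): 4 bp
  [47,54): 7 bp
  [54,66): 12 bp
  [66,68): 2 bp
  [68,73): 5 bp
  [73,84): 11 bp
  [84,98): 14 bp
  [98,108): 10 bp
  [108,115): 7 bp
  [115,120): 5 bp
  [120,129): 9 bp
  [129,136): 7 bp

[2,2,2,4,5,5,5,5,6,6,7,7,7,8,9,9,10,11,12,14]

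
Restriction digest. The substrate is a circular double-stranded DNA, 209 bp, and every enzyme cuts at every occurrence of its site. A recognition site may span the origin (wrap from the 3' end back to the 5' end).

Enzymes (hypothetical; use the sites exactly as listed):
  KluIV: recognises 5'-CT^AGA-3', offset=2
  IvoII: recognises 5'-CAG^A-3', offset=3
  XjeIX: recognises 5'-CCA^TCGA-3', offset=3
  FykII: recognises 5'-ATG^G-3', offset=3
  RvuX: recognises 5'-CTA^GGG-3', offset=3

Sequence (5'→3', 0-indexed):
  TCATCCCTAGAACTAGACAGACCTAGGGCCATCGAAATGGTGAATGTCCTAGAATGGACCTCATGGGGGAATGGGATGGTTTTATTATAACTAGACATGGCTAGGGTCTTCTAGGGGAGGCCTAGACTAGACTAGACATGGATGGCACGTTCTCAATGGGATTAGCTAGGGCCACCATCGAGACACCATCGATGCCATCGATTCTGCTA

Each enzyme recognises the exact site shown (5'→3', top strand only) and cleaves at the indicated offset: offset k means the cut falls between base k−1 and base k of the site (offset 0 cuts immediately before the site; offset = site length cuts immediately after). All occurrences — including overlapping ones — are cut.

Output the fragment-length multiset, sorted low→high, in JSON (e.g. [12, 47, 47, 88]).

[4,4,5,5,5,5,6,6,6,6,7,7,8,8,9,9,9,10,10,10,11,11,14,14,20]

Per-enzyme occurrences:
  KluIV CTAGA/2: at [6, 12, 48, 90, 121, 126, 131] ⇒ [8, 14, 50, 92, 123, 128, 133]
  IvoII CAGA/3: at [17] ⇒ [20]
  XjeIX CCATCGA/3: at [28, 174, 185, 194] ⇒ [31, 177, 188, 197]
  FykII ATGG/3: at [36, 53, 62, 70, 75, 96, 137, 141, 155] ⇒ [39, 56, 65, 73, 78, 99, 140, 144, 158]
  RvuX CTAGGG/3: at [22, 100, 110, 165] ⇒ [25, 103, 113, 168]

All cut coordinates (distinct, sorted): [8, 14, 20, 25, 31, 39, 50, 56, 65, 73, 78, 92, 99, 103, 113, 123, 128, 133, 140, 144, 158, 168, 177, 188, 197]

Fragments:
  8→14: 6 bp
  14→20: 6 bp
  20→25: 5 bp
  25→31: 6 bp
  31→39: 8 bp
  39→50: 11 bp
  50→56: 6 bp
  56→65: 9 bp
  65→73: 8 bp
  73→78: 5 bp
  78→92: 14 bp
  92→99: 7 bp
  99→103: 4 bp
  103→113: 10 bp
  113→123: 10 bp
  123→128: 5 bp
  128→133: 5 bp
  133→140: 7 bp
  140→144: 4 bp
  144→158: 14 bp
  158→168: 10 bp
  168→177: 9 bp
  177→188: 11 bp
  188→197: 9 bp
  197→8 (wrap): 209-197+8 = 20 bp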